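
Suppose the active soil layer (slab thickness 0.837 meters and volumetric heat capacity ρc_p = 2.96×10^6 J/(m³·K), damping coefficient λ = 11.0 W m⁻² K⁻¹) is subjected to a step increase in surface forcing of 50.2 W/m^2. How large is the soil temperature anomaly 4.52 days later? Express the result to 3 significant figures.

Areal heat capacity C = ρc_p × D = 2.96×10^6 × 0.837 = 2.48×10^6 J/(m^2 K).
τ = C / λ = 2.48×10^6 / 11.0 = 2.25×10^5 s.
Equilibrium anomaly ΔT_eq = F / λ = 50.2 / 11.0 = 4.56 K.
t = 4.52 days = 3.91×10^5 s, so t/τ = 1.73.
ΔT(t) = ΔT_eq (1 − e^(−t/τ)) = 4.56 × (1 − e^−1.73) = 3.76 K.

3.76 K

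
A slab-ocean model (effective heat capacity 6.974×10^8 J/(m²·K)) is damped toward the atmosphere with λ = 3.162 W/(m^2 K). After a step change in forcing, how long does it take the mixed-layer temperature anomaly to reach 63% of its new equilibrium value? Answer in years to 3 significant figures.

6.95 years

Areal heat capacity C = 6.974×10^8 J/(m²·K) (given).
τ = C / λ = 6.97×10^8 / 3.162 = 2.21×10^8 s.
Fraction reached: 1 − e^(−t/τ) = 0.63 ⇒ t = −τ ln(1 − 0.63) = τ × 0.994.
t = 2.19×10^8 s = 6.95 years.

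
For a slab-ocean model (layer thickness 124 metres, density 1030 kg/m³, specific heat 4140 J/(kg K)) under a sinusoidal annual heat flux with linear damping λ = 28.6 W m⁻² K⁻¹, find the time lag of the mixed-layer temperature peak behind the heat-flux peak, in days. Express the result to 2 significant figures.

Areal heat capacity C = ρ c_p D = 1030 × 4140 × 124 = 5.29×10^8 J/(m^2 K).
ω = 2π / 3.15×10^7 s = 1.99×10^-7 s⁻¹.
Phase lag φ = arctan(Cω/λ) = arctan(105/28.6) = 1.31 rad.
Time lag = φ / ω = 1.31 / 1.99×10^-7 = 6.55×10^6 s = 75.9 days.

76 days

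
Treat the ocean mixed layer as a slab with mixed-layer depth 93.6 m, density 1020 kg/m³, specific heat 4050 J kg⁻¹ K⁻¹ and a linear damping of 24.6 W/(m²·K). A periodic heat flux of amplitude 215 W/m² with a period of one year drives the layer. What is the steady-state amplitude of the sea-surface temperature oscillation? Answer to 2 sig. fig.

2.7 K

Areal heat capacity C = ρ c_p D = 1020 × 4050 × 93.6 = 3.87×10^8 J m⁻² K⁻¹.
Angular frequency ω = 2π / T = 2π / 3.15×10^7 s = 1.99×10^-7 s⁻¹.
√((Cω)² + λ²) = √((77.0)² + 24.6²) = 80.9 W/(m²·K).
Amplitude A = F₀ / √((Cω)²+λ²) = 215 / 80.9 = 2.66 K.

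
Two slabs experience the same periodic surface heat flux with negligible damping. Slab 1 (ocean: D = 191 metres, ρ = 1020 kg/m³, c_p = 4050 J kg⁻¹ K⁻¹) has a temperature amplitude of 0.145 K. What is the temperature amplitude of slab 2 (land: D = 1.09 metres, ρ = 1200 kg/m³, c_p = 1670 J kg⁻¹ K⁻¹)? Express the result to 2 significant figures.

52 K

C_ocean = 7.89×10^8 J/(m²·K); C_land = 2.18×10^6 J/(m²·K).
A ∝ 1/C ⇒ A_land = A_ocean × C_ocean/C_land = 0.145 × 361 = 52.4 K.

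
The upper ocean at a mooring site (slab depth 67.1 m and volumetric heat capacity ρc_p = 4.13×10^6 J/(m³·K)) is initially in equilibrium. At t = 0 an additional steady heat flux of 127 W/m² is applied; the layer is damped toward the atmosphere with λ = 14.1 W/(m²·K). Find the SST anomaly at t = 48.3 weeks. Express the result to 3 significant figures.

6.97 K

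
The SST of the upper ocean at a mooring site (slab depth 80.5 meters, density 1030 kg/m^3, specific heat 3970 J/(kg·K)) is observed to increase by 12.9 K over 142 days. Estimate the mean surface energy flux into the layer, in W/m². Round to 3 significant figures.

Areal heat capacity C = ρ c_p D = 1030 × 3970 × 80.5 = 3.29×10^8 J/(m^2 K).
Required heat per unit area: Q = C ΔT = 3.29×10^8 × 12.9 = 4.25×10^9 J/m².
Flux F = Q / Δt = 4.25×10^9 / 1.23×10^7 s = 346 W/m².

346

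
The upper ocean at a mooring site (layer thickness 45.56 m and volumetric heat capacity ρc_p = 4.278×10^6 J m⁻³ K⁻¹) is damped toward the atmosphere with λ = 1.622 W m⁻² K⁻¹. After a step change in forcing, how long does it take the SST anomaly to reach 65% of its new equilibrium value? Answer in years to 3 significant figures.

4.00 years

Areal heat capacity C = ρc_p × D = 4.278×10^6 × 45.56 = 1.95×10^8 J m⁻² K⁻¹.
τ = C / λ = 1.95×10^8 / 1.622 = 1.20×10^8 s.
Fraction reached: 1 − e^(−t/τ) = 0.65 ⇒ t = −τ ln(1 − 0.65) = τ × 1.05.
t = 1.26×10^8 s = 4.00 years.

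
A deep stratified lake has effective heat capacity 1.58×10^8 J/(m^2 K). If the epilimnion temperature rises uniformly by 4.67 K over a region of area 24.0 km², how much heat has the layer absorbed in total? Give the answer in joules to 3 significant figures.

1.77×10^16 J

Areal heat capacity C = 1.58×10^8 J/(m^2 K) (given).
Heat per unit area: q = C ΔT = 1.58×10^8 × 4.67 = 7.38×10^8 J/m².
Total heat: Q = q × A = 7.38×10^8 × (24.0 × 10⁶ m²) = 1.77×10^16 J.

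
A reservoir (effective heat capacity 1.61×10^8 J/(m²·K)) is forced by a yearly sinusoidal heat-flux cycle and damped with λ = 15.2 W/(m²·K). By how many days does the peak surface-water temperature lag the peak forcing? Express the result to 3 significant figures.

Areal heat capacity C = 1.61×10^8 J/(m²·K) (given).
ω = 2π / 3.15×10^7 s = 1.99×10^-7 s⁻¹.
Phase lag φ = arctan(Cω/λ) = arctan(32.1/15.2) = 1.13 rad.
Time lag = φ / ω = 1.13 / 1.99×10^-7 = 5.66×10^6 s = 65.5 days.

65.5 days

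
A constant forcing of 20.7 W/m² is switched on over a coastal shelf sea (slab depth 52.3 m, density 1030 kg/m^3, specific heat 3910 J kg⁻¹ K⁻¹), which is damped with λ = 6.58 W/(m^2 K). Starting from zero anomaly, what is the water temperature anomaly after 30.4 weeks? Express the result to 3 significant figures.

1.37 K

Areal heat capacity C = ρ c_p D = 1030 × 3910 × 52.3 = 2.11×10^8 J/(m^2 K).
τ = C / λ = 2.11×10^8 / 6.58 = 3.20×10^7 s.
Equilibrium anomaly ΔT_eq = F / λ = 20.7 / 6.58 = 3.15 K.
t = 30.4 weeks = 1.84×10^7 s, so t/τ = 0.574.
ΔT(t) = ΔT_eq (1 − e^(−t/τ)) = 3.15 × (1 − e^−0.574) = 1.37 K.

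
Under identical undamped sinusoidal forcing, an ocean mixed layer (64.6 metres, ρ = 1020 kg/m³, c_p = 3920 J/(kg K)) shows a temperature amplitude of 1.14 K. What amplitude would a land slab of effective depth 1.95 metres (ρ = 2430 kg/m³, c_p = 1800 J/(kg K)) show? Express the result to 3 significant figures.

34.5 K

C_ocean = 2.58×10^8 J/(m²·K); C_land = 8.53×10^6 J/(m²·K).
A ∝ 1/C ⇒ A_land = A_ocean × C_ocean/C_land = 1.14 × 30.3 = 34.5 K.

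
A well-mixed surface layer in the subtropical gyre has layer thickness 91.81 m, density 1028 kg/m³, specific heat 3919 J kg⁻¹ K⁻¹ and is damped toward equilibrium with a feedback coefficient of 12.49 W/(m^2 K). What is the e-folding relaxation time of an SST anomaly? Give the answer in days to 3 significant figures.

343 days

Areal heat capacity C = ρ c_p D = 1028 × 3919 × 91.81 = 3.70×10^8 J/(m²·K).
Relaxation time τ = C / λ = 3.70×10^8 / 12.49 = 2.96×10^7 s.
In days: 2.96×10^7 s / (86400 s/day) = 343 days.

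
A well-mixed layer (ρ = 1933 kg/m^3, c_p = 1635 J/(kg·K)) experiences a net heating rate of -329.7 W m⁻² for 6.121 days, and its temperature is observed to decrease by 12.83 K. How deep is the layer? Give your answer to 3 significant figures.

4.30 m

Heat input Q = F Δt = -329.7 × 5.29×10^5 s = -1.74×10^8 J/m².
Required areal heat capacity C = Q / ΔT = 1.36×10^7 J/(m²·K).
Depth D = C / (ρ c_p) = 1.36×10^7 / (1933 × 1635) = 4.30 m.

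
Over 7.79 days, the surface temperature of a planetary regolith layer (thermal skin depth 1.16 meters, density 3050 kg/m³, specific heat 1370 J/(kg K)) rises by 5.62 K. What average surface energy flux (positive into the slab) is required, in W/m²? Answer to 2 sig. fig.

40

Areal heat capacity C = ρ c_p D = 3050 × 1370 × 1.16 = 4.85×10^6 J/(m²·K).
Required heat per unit area: Q = C ΔT = 4.85×10^6 × 5.62 = 2.72×10^7 J/m².
Flux F = Q / Δt = 2.72×10^7 / 6.73×10^5 s = 40.5 W/m².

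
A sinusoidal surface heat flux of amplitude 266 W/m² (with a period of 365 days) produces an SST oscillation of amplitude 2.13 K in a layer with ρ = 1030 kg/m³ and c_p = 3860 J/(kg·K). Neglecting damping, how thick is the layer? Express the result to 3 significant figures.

ω = 2π / 3.15×10^7 s = 1.99×10^-7 s⁻¹.
Required C = F₀ / (A ω) = 266 / (2.13 × 1.99×10^-7) = 6.27×10^8 J/(m²·K).
D = C / (ρ c_p) = 6.27×10^8 / (1030 × 3860) = 158 m.

158 m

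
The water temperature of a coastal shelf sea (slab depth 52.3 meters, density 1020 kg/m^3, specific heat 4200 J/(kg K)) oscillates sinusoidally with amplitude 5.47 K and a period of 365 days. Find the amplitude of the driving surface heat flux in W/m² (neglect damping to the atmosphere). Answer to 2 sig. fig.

240

Areal heat capacity C = ρ c_p D = 1020 × 4200 × 52.3 = 2.24×10^8 J/(m²·K).
ω = 2π / 3.15×10^7 s = 1.99×10^-7 s⁻¹.
Cω = 2.24×10^8 × 1.99×10^-7 = 44.6 W/(m²·K).
F₀ = A × Cω = 5.47 × 44.6 = 244 W/m².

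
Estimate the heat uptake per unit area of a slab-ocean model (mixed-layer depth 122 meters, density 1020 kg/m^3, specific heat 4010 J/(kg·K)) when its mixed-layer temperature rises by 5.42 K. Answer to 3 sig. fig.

2.70×10^9

Areal heat capacity C = ρ c_p D = 1020 × 4010 × 122 = 4.99×10^8 J m⁻² K⁻¹.
ΔQ = C ΔT = 4.99×10^8 × 5.42 = 2.70×10^9 J/m².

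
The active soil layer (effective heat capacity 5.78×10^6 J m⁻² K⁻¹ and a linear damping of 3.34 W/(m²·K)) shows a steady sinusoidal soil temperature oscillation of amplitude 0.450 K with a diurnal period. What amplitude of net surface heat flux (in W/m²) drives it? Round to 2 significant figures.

190

Areal heat capacity C = 5.78×10^6 J m⁻² K⁻¹ (given).
ω = 2π / 86400 s = 7.27×10^-5 s⁻¹.
√((Cω)² + λ²) = √((420)² + 3.34²) = 420 W/(m²·K).
F₀ = A × √((Cω)²+λ²) = 0.450 × 420 = 189 W/m².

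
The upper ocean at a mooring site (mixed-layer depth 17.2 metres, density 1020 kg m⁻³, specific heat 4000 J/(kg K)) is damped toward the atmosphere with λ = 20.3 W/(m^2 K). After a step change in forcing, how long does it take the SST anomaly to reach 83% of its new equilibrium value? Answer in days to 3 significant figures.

70.9 days

Areal heat capacity C = ρ c_p D = 1020 × 4000 × 17.2 = 7.02×10^7 J m⁻² K⁻¹.
τ = C / λ = 7.02×10^7 / 20.3 = 3.46×10^6 s.
Fraction reached: 1 − e^(−t/τ) = 0.83 ⇒ t = −τ ln(1 − 0.83) = τ × 1.77.
t = 6.13×10^6 s = 70.9 days.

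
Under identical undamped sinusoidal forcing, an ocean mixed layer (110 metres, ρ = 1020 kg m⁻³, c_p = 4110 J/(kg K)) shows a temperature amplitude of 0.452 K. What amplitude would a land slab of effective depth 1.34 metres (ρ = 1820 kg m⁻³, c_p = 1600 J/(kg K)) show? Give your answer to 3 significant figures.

53.4 K

C_ocean = 4.61×10^8 J/(m²·K); C_land = 3.90×10^6 J/(m²·K).
A ∝ 1/C ⇒ A_land = A_ocean × C_ocean/C_land = 0.452 × 118 = 53.4 K.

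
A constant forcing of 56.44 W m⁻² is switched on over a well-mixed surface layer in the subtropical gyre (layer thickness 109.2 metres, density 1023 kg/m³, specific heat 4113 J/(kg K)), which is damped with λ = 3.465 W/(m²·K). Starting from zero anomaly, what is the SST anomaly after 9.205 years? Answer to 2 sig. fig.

Areal heat capacity C = ρ c_p D = 1023 × 4113 × 109.2 = 4.59×10^8 J/(m²·K).
τ = C / λ = 4.59×10^8 / 3.465 = 1.33×10^8 s.
Equilibrium anomaly ΔT_eq = F / λ = 56.44 / 3.465 = 16.3 K.
t = 9.205 years = 2.90×10^8 s, so t/τ = 2.19.
ΔT(t) = ΔT_eq (1 − e^(−t/τ)) = 16.3 × (1 − e^−2.19) = 14.5 K.

14 K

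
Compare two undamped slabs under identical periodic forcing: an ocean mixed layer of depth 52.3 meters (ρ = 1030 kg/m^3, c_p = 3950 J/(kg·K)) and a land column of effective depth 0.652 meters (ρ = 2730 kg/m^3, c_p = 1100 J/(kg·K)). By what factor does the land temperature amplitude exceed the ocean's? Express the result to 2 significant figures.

C_ocean = 1030 × 3950 × 52.3 = 2.13×10^8 J/(m²·K).
C_land = 2730 × 1100 × 0.652 = 1.96×10^6 J/(m²·K).
Undamped amplitude ∝ 1/C, so A_land/A_ocean = C_ocean/C_land = 109.

110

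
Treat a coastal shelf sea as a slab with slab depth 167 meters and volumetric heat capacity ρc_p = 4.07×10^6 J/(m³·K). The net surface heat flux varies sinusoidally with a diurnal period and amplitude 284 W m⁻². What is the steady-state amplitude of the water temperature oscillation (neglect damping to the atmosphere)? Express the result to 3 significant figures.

Areal heat capacity C = ρc_p × D = 4.07×10^6 × 167 = 6.80×10^8 J/(m²·K).
Angular frequency ω = 2π / T = 2π / 86400 s = 7.27×10^-5 s⁻¹.
Cω = 6.80×10^8 × 7.27×10^-5 = 49400 W/(m²·K).
Amplitude A = F₀ / (Cω) = 284 / 49400 = 0.00575 K.

0.00575 K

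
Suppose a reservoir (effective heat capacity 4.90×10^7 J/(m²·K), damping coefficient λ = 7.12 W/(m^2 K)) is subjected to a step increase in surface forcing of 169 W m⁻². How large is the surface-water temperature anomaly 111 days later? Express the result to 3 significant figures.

Areal heat capacity C = 4.90×10^7 J/(m²·K) (given).
τ = C / λ = 4.90×10^7 / 7.12 = 6.88×10^6 s.
Equilibrium anomaly ΔT_eq = F / λ = 169 / 7.12 = 23.7 K.
t = 111 days = 9.59×10^6 s, so t/τ = 1.39.
ΔT(t) = ΔT_eq (1 − e^(−t/τ)) = 23.7 × (1 − e^−1.39) = 17.8 K.

17.8 K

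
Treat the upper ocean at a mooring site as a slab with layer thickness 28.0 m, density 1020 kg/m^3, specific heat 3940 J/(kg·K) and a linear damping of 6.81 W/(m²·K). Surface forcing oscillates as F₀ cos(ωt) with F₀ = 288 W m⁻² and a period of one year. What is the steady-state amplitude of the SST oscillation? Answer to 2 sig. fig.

Areal heat capacity C = ρ c_p D = 1020 × 3940 × 28.0 = 1.13×10^8 J/(m²·K).
Angular frequency ω = 2π / T = 2π / 3.15×10^7 s = 1.99×10^-7 s⁻¹.
√((Cω)² + λ²) = √((22.4)² + 6.81²) = 23.4 W/(m²·K).
Amplitude A = F₀ / √((Cω)²+λ²) = 288 / 23.4 = 12.3 K.

12 K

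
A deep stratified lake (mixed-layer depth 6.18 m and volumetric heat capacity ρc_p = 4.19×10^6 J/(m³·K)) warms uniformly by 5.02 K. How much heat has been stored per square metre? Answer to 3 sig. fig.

Areal heat capacity C = ρc_p × D = 4.19×10^6 × 6.18 = 2.59×10^7 J/(m^2 K).
ΔQ = C ΔT = 2.59×10^7 × 5.02 = 1.30×10^8 J/m².

1.30×10^8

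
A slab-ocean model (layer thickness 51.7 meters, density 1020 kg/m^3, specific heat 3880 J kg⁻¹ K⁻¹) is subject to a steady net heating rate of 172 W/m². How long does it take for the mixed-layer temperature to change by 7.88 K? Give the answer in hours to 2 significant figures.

Areal heat capacity C = ρ c_p D = 1020 × 3880 × 51.7 = 2.05×10^8 J/(m^2 K).
Time required: Δt = C ΔT / F = 2.05×10^8 × 7.88 / 172 = 9.37×10^6 s.
In hours: 9.37×10^6 s / (3600 s/hour) = 2600 hours.

2600 hours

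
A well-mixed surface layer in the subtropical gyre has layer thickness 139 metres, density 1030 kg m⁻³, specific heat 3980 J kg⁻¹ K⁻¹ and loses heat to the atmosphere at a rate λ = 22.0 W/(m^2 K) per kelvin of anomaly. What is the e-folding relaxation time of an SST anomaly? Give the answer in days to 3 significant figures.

Areal heat capacity C = ρ c_p D = 1030 × 3980 × 139 = 5.70×10^8 J/(m^2 K).
Relaxation time τ = C / λ = 5.70×10^8 / 22.0 = 2.59×10^7 s.
In days: 2.59×10^7 s / (86400 s/day) = 300 days.

300 days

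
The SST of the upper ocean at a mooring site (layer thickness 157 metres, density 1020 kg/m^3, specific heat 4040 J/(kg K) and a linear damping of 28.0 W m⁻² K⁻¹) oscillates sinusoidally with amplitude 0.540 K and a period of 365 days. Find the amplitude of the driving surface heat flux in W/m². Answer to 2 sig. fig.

Areal heat capacity C = ρ c_p D = 1020 × 4040 × 157 = 6.47×10^8 J m⁻² K⁻¹.
ω = 2π / 3.15×10^7 s = 1.99×10^-7 s⁻¹.
√((Cω)² + λ²) = √((129)² + 28.0²) = 132 W/(m²·K).
F₀ = A × √((Cω)²+λ²) = 0.540 × 132 = 71.2 W/m².

71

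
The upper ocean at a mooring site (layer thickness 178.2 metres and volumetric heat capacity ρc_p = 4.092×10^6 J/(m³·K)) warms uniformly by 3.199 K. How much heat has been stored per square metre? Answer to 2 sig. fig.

Areal heat capacity C = ρc_p × D = 4.092×10^6 × 178.2 = 7.29×10^8 J m⁻² K⁻¹.
ΔQ = C ΔT = 7.29×10^8 × 3.199 = 2.33×10^9 J/m².

2.3×10^9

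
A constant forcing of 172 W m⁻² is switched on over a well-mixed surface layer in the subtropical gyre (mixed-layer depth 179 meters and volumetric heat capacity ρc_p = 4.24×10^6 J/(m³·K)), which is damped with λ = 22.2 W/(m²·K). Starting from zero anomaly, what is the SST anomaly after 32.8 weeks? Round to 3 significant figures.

Areal heat capacity C = ρc_p × D = 4.24×10^6 × 179 = 7.59×10^8 J/(m²·K).
τ = C / λ = 7.59×10^8 / 22.2 = 3.42×10^7 s.
Equilibrium anomaly ΔT_eq = F / λ = 172 / 22.2 = 7.75 K.
t = 32.8 weeks = 1.98×10^7 s, so t/τ = 0.580.
ΔT(t) = ΔT_eq (1 − e^(−t/τ)) = 7.75 × (1 − e^−0.580) = 3.41 K.

3.41 K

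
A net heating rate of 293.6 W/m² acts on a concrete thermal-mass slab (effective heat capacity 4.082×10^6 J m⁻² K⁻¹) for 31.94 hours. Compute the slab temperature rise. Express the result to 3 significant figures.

8.27 K

Areal heat capacity C = 4.082×10^6 J m⁻² K⁻¹ (given).
Net heat input Q = F Δt = 293.6 × (31.94 hours × 3600 s/hour) = 3.38×10^7 J/m².
ΔT = Q / C = 3.38×10^7 / 4.08×10^6 = 8.27 K.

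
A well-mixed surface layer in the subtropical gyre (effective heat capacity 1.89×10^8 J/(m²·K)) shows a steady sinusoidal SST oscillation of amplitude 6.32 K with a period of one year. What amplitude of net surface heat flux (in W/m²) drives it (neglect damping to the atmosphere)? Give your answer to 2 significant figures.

240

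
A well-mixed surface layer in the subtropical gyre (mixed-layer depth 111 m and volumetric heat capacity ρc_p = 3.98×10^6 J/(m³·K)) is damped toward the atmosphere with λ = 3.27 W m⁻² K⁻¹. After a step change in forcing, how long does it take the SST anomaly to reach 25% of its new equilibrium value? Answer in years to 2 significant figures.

1.2 years

Areal heat capacity C = ρc_p × D = 3.98×10^6 × 111 = 4.42×10^8 J/(m²·K).
τ = C / λ = 4.42×10^8 / 3.27 = 1.35×10^8 s.
Fraction reached: 1 − e^(−t/τ) = 0.25 ⇒ t = −τ ln(1 − 0.25) = τ × 0.288.
t = 3.89×10^7 s = 1.23 years.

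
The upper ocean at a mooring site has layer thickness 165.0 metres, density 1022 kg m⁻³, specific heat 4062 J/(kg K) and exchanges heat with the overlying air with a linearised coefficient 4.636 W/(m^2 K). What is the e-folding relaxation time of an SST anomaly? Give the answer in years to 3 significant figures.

Areal heat capacity C = ρ c_p D = 1022 × 4062 × 165.0 = 6.85×10^8 J/(m²·K).
Relaxation time τ = C / λ = 6.85×10^8 / 4.636 = 1.48×10^8 s.
In years: 1.48×10^8 s / (3.156×10^7 s/year) = 4.68 years.

4.68 years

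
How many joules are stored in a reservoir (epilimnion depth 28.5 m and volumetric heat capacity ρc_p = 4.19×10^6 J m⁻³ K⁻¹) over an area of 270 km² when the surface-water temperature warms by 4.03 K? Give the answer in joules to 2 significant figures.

1.3×10^17 J

Areal heat capacity C = ρc_p × D = 4.19×10^6 × 28.5 = 1.19×10^8 J/(m^2 K).
Heat per unit area: q = C ΔT = 1.19×10^8 × 4.03 = 4.81×10^8 J/m².
Total heat: Q = q × A = 4.81×10^8 × (270 × 10⁶ m²) = 1.30×10^17 J.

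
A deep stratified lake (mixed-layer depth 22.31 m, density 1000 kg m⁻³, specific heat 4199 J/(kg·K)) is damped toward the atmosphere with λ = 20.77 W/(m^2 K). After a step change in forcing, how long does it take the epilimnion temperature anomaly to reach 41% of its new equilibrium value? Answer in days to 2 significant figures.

28 days

Areal heat capacity C = ρ c_p D = 1000 × 4199 × 22.31 = 9.37×10^7 J m⁻² K⁻¹.
τ = C / λ = 9.37×10^7 / 20.77 = 4.51×10^6 s.
Fraction reached: 1 − e^(−t/τ) = 0.41 ⇒ t = −τ ln(1 − 0.41) = τ × 0.528.
t = 2.38×10^6 s = 27.5 days.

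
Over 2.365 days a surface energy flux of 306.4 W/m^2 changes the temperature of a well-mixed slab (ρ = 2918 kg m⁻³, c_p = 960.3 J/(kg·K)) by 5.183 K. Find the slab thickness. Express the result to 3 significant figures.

4.31 m

Heat input Q = F Δt = 306.4 × 2.04×10^5 s = 6.26×10^7 J/m².
Required areal heat capacity C = Q / ΔT = 1.21×10^7 J/(m²·K).
Depth D = C / (ρ c_p) = 1.21×10^7 / (2918 × 960.3) = 4.31 m.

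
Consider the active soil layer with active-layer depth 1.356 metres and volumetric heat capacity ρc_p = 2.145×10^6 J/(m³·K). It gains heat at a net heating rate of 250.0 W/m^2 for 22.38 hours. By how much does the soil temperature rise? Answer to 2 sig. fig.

6.9 K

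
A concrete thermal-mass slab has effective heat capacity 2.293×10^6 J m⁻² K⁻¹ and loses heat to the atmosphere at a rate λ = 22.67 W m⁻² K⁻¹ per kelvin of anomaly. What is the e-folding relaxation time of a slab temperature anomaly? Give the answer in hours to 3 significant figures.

28.1 hours

Areal heat capacity C = 2.293×10^6 J m⁻² K⁻¹ (given).
Relaxation time τ = C / λ = 2.29×10^6 / 22.67 = 1.01×10^5 s.
In hours: 1.01×10^5 s / (3600 s/hour) = 28.1 hours.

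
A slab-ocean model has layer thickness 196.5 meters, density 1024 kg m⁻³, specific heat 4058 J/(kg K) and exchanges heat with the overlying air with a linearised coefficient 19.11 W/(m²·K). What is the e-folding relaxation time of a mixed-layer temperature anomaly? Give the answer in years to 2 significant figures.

1.4 years

Areal heat capacity C = ρ c_p D = 1024 × 4058 × 196.5 = 8.17×10^8 J m⁻² K⁻¹.
Relaxation time τ = C / λ = 8.17×10^8 / 19.11 = 4.27×10^7 s.
In years: 4.27×10^7 s / (3.156×10^7 s/year) = 1.35 years.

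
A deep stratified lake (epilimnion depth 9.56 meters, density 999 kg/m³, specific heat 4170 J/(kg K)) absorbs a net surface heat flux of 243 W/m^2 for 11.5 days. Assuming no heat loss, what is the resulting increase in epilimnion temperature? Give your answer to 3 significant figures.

Areal heat capacity C = ρ c_p D = 999 × 4170 × 9.56 = 3.98×10^7 J m⁻² K⁻¹.
Net heat input Q = F Δt = 243 × (11.5 days × 86400 s/day) = 2.41×10^8 J/m².
ΔT = Q / C = 2.41×10^8 / 3.98×10^7 = 6.06 K.

6.06 K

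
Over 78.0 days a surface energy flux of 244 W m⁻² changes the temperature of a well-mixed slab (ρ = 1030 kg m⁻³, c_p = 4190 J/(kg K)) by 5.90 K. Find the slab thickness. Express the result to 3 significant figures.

64.6 m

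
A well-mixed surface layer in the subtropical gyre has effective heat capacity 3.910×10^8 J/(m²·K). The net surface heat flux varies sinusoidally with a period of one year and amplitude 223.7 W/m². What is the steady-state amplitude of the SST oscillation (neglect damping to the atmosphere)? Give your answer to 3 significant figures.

Areal heat capacity C = 3.910×10^8 J/(m²·K) (given).
Angular frequency ω = 2π / T = 2π / 3.15×10^7 s = 1.99×10^-7 s⁻¹.
Cω = 3.91×10^8 × 1.99×10^-7 = 77.9 W/(m²·K).
Amplitude A = F₀ / (Cω) = 223.7 / 77.9 = 2.87 K.

2.87 K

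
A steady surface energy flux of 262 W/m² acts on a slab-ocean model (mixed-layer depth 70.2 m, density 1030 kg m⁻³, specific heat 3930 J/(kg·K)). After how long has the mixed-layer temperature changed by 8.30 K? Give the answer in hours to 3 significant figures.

Areal heat capacity C = ρ c_p D = 1030 × 3930 × 70.2 = 2.84×10^8 J/(m²·K).
Time required: Δt = C ΔT / F = 2.84×10^8 × 8.30 / 262 = 9.00×10^6 s.
In hours: 9.00×10^6 s / (3600 s/hour) = 2500 hours.

2500 hours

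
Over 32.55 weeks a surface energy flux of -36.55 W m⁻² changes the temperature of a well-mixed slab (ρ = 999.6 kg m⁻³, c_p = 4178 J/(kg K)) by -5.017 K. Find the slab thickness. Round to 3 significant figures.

34.3 m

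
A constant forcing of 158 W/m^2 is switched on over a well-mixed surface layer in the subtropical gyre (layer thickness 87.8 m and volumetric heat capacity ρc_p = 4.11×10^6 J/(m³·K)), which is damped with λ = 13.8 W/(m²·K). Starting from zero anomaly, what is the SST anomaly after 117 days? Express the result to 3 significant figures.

3.67 K

Areal heat capacity C = ρc_p × D = 4.11×10^6 × 87.8 = 3.61×10^8 J/(m²·K).
τ = C / λ = 3.61×10^8 / 13.8 = 2.61×10^7 s.
Equilibrium anomaly ΔT_eq = F / λ = 158 / 13.8 = 11.4 K.
t = 117 days = 1.01×10^7 s, so t/τ = 0.387.
ΔT(t) = ΔT_eq (1 − e^(−t/τ)) = 11.4 × (1 − e^−0.387) = 3.67 K.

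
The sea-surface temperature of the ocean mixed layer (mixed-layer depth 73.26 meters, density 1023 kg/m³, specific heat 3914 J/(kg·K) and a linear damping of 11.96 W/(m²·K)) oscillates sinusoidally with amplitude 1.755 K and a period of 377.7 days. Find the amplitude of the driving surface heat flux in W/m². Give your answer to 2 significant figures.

Areal heat capacity C = ρ c_p D = 1023 × 3914 × 73.26 = 2.93×10^8 J m⁻² K⁻¹.
ω = 2π / 3.26×10^7 s = 1.93×10^-7 s⁻¹.
√((Cω)² + λ²) = √((56.5)² + 11.96²) = 57.7 W/(m²·K).
F₀ = A × √((Cω)²+λ²) = 1.755 × 57.7 = 101 W/m².

100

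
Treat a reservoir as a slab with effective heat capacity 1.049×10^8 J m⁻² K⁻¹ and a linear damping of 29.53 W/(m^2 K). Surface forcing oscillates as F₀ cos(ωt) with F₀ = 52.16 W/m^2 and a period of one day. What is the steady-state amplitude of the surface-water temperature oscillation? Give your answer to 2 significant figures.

0.0068 K

Areal heat capacity C = 1.049×10^8 J m⁻² K⁻¹ (given).
Angular frequency ω = 2π / T = 2π / 86400 s = 7.27×10^-5 s⁻¹.
√((Cω)² + λ²) = √((7630)² + 29.53²) = 7630 W/(m²·K).
Amplitude A = F₀ / √((Cω)²+λ²) = 52.16 / 7630 = 0.00684 K.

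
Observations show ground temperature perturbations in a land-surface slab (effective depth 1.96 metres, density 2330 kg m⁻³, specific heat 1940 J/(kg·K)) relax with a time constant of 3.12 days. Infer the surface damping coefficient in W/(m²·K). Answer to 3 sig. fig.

32.9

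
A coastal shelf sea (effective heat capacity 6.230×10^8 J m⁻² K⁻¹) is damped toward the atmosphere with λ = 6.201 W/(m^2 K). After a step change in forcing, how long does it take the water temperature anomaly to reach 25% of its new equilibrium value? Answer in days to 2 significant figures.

Areal heat capacity C = 6.230×10^8 J m⁻² K⁻¹ (given).
τ = C / λ = 6.23×10^8 / 6.201 = 1.00×10^8 s.
Fraction reached: 1 − e^(−t/τ) = 0.25 ⇒ t = −τ ln(1 − 0.25) = τ × 0.288.
t = 2.89×10^7 s = 335 days.

330 days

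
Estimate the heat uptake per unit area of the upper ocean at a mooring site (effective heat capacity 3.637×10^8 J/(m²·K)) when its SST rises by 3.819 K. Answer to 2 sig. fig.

1.4×10^9

Areal heat capacity C = 3.637×10^8 J/(m²·K) (given).
ΔQ = C ΔT = 3.64×10^8 × 3.819 = 1.39×10^9 J/m².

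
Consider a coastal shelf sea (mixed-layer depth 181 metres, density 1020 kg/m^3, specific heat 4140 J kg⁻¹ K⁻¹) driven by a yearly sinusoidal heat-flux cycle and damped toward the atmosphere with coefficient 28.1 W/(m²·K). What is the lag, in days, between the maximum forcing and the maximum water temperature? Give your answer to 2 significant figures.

81 days

Areal heat capacity C = ρ c_p D = 1020 × 4140 × 181 = 7.64×10^8 J/(m²·K).
ω = 2π / 3.15×10^7 s = 1.99×10^-7 s⁻¹.
Phase lag φ = arctan(Cω/λ) = arctan(152/28.1) = 1.39 rad.
Time lag = φ / ω = 1.39 / 1.99×10^-7 = 6.97×10^6 s = 80.6 days.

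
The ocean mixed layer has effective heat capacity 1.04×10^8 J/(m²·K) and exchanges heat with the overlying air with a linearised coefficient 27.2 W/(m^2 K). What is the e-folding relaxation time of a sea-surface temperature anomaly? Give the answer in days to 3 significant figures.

Areal heat capacity C = 1.04×10^8 J/(m²·K) (given).
Relaxation time τ = C / λ = 1.04×10^8 / 27.2 = 3.82×10^6 s.
In days: 3.82×10^6 s / (86400 s/day) = 44.3 days.

44.3 days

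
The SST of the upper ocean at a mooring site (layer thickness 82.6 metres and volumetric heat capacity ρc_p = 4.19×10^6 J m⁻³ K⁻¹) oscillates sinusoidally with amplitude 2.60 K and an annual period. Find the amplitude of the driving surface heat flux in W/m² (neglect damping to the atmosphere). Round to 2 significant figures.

180

Areal heat capacity C = ρc_p × D = 4.19×10^6 × 82.6 = 3.46×10^8 J m⁻² K⁻¹.
ω = 2π / 3.15×10^7 s = 1.99×10^-7 s⁻¹.
Cω = 3.46×10^8 × 1.99×10^-7 = 69.0 W/(m²·K).
F₀ = A × Cω = 2.60 × 69.0 = 179 W/m².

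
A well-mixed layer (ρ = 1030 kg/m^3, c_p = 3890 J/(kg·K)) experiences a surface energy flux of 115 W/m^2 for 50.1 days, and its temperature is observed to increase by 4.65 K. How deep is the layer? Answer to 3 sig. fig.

26.7 m

Heat input Q = F Δt = 115 × 4.33×10^6 s = 4.98×10^8 J/m².
Required areal heat capacity C = Q / ΔT = 1.07×10^8 J/(m²·K).
Depth D = C / (ρ c_p) = 1.07×10^8 / (1030 × 3890) = 26.7 m.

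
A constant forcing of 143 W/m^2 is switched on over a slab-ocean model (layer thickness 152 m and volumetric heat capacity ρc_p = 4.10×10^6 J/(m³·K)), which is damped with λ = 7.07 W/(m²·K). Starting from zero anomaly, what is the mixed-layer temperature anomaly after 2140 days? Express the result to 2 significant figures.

18 K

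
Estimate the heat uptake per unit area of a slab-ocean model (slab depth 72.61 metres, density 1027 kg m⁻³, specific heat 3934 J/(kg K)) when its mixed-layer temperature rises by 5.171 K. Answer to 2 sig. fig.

Areal heat capacity C = ρ c_p D = 1027 × 3934 × 72.61 = 2.93×10^8 J m⁻² K⁻¹.
ΔQ = C ΔT = 2.93×10^8 × 5.171 = 1.52×10^9 J/m².

1.5×10^9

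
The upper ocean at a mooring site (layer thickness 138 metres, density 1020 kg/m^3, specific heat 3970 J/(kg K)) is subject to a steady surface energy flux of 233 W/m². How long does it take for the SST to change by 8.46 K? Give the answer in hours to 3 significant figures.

5640 hours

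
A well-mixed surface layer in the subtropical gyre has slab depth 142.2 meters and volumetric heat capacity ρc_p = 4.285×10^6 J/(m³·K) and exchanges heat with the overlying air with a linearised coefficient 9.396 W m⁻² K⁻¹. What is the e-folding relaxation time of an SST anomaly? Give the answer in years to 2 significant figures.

Areal heat capacity C = ρc_p × D = 4.285×10^6 × 142.2 = 6.09×10^8 J m⁻² K⁻¹.
Relaxation time τ = C / λ = 6.09×10^8 / 9.396 = 6.48×10^7 s.
In years: 6.48×10^7 s / (3.156×10^7 s/year) = 2.05 years.

2.1 years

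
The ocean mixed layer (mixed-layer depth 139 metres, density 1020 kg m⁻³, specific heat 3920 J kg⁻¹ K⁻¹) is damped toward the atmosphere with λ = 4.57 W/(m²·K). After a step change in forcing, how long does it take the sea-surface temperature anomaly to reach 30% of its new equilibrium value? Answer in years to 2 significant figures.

Areal heat capacity C = ρ c_p D = 1020 × 3920 × 139 = 5.56×10^8 J m⁻² K⁻¹.
τ = C / λ = 5.56×10^8 / 4.57 = 1.22×10^8 s.
Fraction reached: 1 − e^(−t/τ) = 0.30 ⇒ t = −τ ln(1 − 0.30) = τ × 0.357.
t = 4.34×10^7 s = 1.37 years.

1.4 years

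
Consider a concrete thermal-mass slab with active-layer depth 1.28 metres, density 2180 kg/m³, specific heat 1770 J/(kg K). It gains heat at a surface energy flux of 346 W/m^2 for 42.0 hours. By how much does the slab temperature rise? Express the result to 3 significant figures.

Areal heat capacity C = ρ c_p D = 2180 × 1770 × 1.28 = 4.94×10^6 J/(m²·K).
Net heat input Q = F Δt = 346 × (42.0 hours × 3600 s/hour) = 5.23×10^7 J/m².
ΔT = Q / C = 5.23×10^7 / 4.94×10^6 = 10.6 K.

10.6 K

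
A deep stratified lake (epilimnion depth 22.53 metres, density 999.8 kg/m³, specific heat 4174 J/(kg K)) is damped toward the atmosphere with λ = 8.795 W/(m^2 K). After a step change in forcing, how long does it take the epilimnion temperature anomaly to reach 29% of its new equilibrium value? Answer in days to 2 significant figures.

Areal heat capacity C = ρ c_p D = 999.8 × 4174 × 22.53 = 9.40×10^7 J/(m²·K).
τ = C / λ = 9.40×10^7 / 8.795 = 1.07×10^7 s.
Fraction reached: 1 − e^(−t/τ) = 0.29 ⇒ t = −τ ln(1 − 0.29) = τ × 0.342.
t = 3.66×10^6 s = 42.4 days.

42 days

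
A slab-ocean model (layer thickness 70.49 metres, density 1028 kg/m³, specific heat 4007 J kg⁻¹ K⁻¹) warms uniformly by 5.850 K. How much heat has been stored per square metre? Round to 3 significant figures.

Areal heat capacity C = ρ c_p D = 1028 × 4007 × 70.49 = 2.90×10^8 J m⁻² K⁻¹.
ΔQ = C ΔT = 2.90×10^8 × 5.850 = 1.70×10^9 J/m².

1.70×10^9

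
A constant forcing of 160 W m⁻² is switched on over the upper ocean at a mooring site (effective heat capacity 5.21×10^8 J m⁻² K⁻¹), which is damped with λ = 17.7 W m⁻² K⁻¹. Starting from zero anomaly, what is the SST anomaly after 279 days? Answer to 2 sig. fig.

5.1 K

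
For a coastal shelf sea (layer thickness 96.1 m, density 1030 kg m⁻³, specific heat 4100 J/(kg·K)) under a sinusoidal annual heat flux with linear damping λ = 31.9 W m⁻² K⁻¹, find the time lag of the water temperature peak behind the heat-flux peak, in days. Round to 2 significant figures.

69 days

Areal heat capacity C = ρ c_p D = 1030 × 4100 × 96.1 = 4.06×10^8 J/(m²·K).
ω = 2π / 3.15×10^7 s = 1.99×10^-7 s⁻¹.
Phase lag φ = arctan(Cω/λ) = arctan(80.9/31.9) = 1.20 rad.
Time lag = φ / ω = 1.20 / 1.99×10^-7 = 6.00×10^6 s = 69.4 days.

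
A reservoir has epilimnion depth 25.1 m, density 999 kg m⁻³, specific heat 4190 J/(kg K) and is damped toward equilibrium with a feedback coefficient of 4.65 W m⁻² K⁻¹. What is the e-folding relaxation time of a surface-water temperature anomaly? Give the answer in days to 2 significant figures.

260 days

Areal heat capacity C = ρ c_p D = 999 × 4190 × 25.1 = 1.05×10^8 J m⁻² K⁻¹.
Relaxation time τ = C / λ = 1.05×10^8 / 4.65 = 2.26×10^7 s.
In days: 2.26×10^7 s / (86400 s/day) = 262 days.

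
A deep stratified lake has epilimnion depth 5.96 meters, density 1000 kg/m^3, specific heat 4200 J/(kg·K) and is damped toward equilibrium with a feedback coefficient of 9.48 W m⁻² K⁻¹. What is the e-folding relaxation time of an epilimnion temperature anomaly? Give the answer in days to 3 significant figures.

30.6 days

Areal heat capacity C = ρ c_p D = 1000 × 4200 × 5.96 = 2.50×10^7 J m⁻² K⁻¹.
Relaxation time τ = C / λ = 2.50×10^7 / 9.48 = 2.64×10^6 s.
In days: 2.64×10^6 s / (86400 s/day) = 30.6 days.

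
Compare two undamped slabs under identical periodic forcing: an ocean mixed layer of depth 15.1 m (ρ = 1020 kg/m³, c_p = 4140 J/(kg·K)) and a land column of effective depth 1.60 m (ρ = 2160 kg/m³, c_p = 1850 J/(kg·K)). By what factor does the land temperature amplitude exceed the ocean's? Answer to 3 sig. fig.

9.97

C_ocean = 1020 × 4140 × 15.1 = 6.38×10^7 J/(m²·K).
C_land = 2160 × 1850 × 1.60 = 6.39×10^6 J/(m²·K).
Undamped amplitude ∝ 1/C, so A_land/A_ocean = C_ocean/C_land = 9.97.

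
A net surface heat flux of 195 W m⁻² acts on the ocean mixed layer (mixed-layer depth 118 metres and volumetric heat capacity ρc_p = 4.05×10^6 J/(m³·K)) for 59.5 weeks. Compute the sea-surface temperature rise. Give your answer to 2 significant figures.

Areal heat capacity C = ρc_p × D = 4.05×10^6 × 118 = 4.78×10^8 J m⁻² K⁻¹.
Net heat input Q = F Δt = 195 × (59.5 weeks × 6.048×10^5 s/week) = 7.02×10^9 J/m².
ΔT = Q / C = 7.02×10^9 / 4.78×10^8 = 14.7 K.

15 K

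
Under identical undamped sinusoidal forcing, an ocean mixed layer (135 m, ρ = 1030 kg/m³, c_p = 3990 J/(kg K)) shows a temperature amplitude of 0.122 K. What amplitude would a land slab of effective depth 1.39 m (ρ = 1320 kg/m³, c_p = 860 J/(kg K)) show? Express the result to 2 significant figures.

C_ocean = 5.55×10^8 J/(m²·K); C_land = 1.58×10^6 J/(m²·K).
A ∝ 1/C ⇒ A_land = A_ocean × C_ocean/C_land = 0.122 × 352 = 42.9 K.

43 K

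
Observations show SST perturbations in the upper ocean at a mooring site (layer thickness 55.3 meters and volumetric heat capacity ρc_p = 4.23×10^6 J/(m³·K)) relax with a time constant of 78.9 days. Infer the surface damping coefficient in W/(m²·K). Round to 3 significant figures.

Areal heat capacity C = ρc_p × D = 4.23×10^6 × 55.3 = 2.34×10^8 J/(m^2 K).
τ = 78.9 days = 6.82×10^6 s.
λ = C / τ = 2.34×10^8 / 6.82×10^6 = 34.3 W/(m²·K).

34.3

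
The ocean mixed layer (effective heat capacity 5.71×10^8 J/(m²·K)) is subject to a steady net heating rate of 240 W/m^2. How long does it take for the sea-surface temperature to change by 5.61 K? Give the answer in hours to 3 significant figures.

Areal heat capacity C = 5.71×10^8 J/(m²·K) (given).
Time required: Δt = C ΔT / F = 5.71×10^8 × 5.61 / 240 = 1.33×10^7 s.
In hours: 1.33×10^7 s / (3600 s/hour) = 3710 hours.

3710 hours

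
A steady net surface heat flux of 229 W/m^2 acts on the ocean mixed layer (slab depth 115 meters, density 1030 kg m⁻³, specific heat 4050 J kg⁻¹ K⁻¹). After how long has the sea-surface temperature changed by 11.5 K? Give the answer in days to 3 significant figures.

Areal heat capacity C = ρ c_p D = 1030 × 4050 × 115 = 4.80×10^8 J/(m²·K).
Time required: Δt = C ΔT / F = 4.80×10^8 × 11.5 / 229 = 2.41×10^7 s.
In days: 2.41×10^7 s / (86400 s/day) = 279 days.

279 days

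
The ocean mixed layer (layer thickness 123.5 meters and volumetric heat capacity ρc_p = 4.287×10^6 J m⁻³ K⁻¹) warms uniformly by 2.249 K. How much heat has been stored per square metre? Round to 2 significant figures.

Areal heat capacity C = ρc_p × D = 4.287×10^6 × 123.5 = 5.29×10^8 J/(m^2 K).
ΔQ = C ΔT = 5.29×10^8 × 2.249 = 1.19×10^9 J/m².

1.2×10^9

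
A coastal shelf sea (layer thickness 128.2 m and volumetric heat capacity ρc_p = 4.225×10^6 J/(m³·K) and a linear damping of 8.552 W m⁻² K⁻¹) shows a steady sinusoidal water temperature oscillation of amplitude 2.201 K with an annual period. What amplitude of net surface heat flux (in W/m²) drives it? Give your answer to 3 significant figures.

Areal heat capacity C = ρc_p × D = 4.225×10^6 × 128.2 = 5.42×10^8 J/(m^2 K).
ω = 2π / 3.15×10^7 s = 1.99×10^-7 s⁻¹.
√((Cω)² + λ²) = √((108)² + 8.552²) = 108 W/(m²·K).
F₀ = A × √((Cω)²+λ²) = 2.201 × 108 = 238 W/m².

238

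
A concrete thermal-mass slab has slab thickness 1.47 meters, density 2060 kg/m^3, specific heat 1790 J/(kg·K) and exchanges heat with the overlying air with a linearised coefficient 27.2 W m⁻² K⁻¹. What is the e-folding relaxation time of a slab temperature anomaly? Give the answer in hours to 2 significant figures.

55 hours

Areal heat capacity C = ρ c_p D = 2060 × 1790 × 1.47 = 5.42×10^6 J/(m^2 K).
Relaxation time τ = C / λ = 5.42×10^6 / 27.2 = 1.99×10^5 s.
In hours: 1.99×10^5 s / (3600 s/hour) = 55.4 hours.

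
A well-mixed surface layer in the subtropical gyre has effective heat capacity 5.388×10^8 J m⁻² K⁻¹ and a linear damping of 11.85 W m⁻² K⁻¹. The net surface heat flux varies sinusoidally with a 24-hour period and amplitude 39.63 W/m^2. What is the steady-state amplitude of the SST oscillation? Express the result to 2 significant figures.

0.0010 K

Areal heat capacity C = 5.388×10^8 J m⁻² K⁻¹ (given).
Angular frequency ω = 2π / T = 2π / 86400 s = 7.27×10^-5 s⁻¹.
√((Cω)² + λ²) = √((39200)² + 11.85²) = 39200 W/(m²·K).
Amplitude A = F₀ / √((Cω)²+λ²) = 39.63 / 39200 = 0.00101 K.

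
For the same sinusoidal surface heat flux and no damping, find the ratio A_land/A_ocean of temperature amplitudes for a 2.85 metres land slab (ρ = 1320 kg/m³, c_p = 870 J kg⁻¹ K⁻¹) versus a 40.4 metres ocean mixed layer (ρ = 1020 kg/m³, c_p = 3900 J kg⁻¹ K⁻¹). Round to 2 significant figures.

49

C_ocean = 1020 × 3900 × 40.4 = 1.61×10^8 J/(m²·K).
C_land = 1320 × 870 × 2.85 = 3.27×10^6 J/(m²·K).
Undamped amplitude ∝ 1/C, so A_land/A_ocean = C_ocean/C_land = 49.1.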